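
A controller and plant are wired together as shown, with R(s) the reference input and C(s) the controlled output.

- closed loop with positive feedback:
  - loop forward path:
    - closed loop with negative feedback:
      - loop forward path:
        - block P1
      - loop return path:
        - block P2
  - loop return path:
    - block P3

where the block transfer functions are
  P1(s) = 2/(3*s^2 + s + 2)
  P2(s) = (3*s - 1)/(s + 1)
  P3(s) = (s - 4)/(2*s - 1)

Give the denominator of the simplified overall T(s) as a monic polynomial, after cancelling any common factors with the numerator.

The answer is s^4 + 5*s^3/6 + 2*s^2 - s/2 + 4/3.

Reasoning:
(1) reduce the feedback loop with forward P1 and return P2, giving (2*s + 2)/(3*s^3 + 4*s^2 + 9*s)
(2) close the feedback loop around [P1/(1+P1*P2)], P3, giving (4*s^2 + 2*s - 2)/(6*s^4 + 5*s^3 + 12*s^2 - 3*s + 8)
Step 2 gives the fully reduced T(s), with no common factor left to cancel. The denominator's leading coefficient is 6, so divide each of its coefficients by 6 to get the monic form.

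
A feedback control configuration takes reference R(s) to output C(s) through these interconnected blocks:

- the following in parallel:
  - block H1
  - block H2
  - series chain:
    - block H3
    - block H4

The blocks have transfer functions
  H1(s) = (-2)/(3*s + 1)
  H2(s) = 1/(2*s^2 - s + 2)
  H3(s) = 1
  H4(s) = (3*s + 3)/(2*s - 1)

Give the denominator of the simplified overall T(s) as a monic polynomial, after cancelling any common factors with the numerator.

Step 1 - combine H3, H4 in series = (3*s + 3)/(2*s - 1)
Step 2 - parallel reduction of H1, H2, (H3*H4) = (18*s^4 + 7*s^3 + 26*s^2 + 10*s + 9)/(12*s^4 - 8*s^3 + 11*s^2 - s - 2)
That last expression is T(s), already simplified. Scaling its denominator by 1/12 (the reciprocal of the leading coefficient) yields the monic denominator.

Hence the answer: s^4 - 2*s^3/3 + 11*s^2/12 - s/12 - 1/6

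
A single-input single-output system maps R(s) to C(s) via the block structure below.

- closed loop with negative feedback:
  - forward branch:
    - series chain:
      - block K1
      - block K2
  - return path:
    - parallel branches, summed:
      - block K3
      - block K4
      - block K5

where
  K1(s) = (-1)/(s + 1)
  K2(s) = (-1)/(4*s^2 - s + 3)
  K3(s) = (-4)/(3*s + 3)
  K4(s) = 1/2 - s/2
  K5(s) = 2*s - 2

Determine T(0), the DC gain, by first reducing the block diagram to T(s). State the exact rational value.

1. cascade K1, K2; result 1/(4*s^3 + 3*s^2 + 2*s + 3)
2. combine K3, K4, K5 in parallel; result (9*s^2 - 17)/(6*s + 6)
3. collapse the loop ((K1*K2) forward, (K3+K4+K5) return); result (6*s + 6)/(24*s^4 + 42*s^3 + 39*s^2 + 30*s + 1)
That last expression is T(s); at s = 0 only the constant terms survive, so T(0) = 6/1 = 6.

Final answer: 6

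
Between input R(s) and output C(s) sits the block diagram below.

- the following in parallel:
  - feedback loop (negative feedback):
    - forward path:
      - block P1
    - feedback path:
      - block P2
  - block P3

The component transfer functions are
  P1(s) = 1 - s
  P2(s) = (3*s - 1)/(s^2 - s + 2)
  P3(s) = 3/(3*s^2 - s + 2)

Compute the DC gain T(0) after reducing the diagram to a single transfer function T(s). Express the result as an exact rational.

[1] feedback reduction of P1, P2, giving (s^3 - 2*s^2 + 3*s - 2)/(2*s^2 - 3*s - 1)
[2] parallel reduction of [P1/(1+P1*P2)], P3, giving (3*s^5 - 7*s^4 + 13*s^3 - 7*s^2 - s - 7)/(6*s^4 - 11*s^3 + 4*s^2 - 5*s - 2)
The step-2 result is T(s). Setting s = 0: T(0) = -7/(-2) = 7/2.

Hence the answer: 7/2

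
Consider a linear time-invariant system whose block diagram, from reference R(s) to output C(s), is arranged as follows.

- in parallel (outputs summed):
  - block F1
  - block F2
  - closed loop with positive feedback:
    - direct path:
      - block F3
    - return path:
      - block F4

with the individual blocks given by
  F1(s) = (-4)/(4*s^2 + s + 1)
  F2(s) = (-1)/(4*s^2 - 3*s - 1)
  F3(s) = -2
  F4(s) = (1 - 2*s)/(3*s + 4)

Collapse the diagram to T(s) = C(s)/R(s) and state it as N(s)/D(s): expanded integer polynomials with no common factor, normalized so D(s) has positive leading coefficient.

The answer is (96*s^5 + 80*s^4 - 102*s^3 + 83*s^2 - 101*s - 26)/(16*s^5 - 104*s^4 + 45*s^3 + 14*s^2 + 23*s + 6).

Reasoning:
1. collapse the loop (F3 forward, F4 return) = (6*s + 8)/(s - 6)
2. combine F1, F2, [F3/(1-F3*F4)] in parallel, which is the overall transfer function T(s) = C(s)/R(s) in lowest terms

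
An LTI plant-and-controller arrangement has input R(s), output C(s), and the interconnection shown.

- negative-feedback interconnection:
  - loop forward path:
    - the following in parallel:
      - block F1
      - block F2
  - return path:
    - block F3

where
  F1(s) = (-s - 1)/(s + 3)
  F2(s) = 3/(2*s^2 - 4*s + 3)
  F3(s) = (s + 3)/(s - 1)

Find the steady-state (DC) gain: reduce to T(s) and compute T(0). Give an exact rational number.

First reduce the diagram to T(s).

Step 1: combine F1, F2 in parallel -> (-2*s^3 + 2*s^2 + 4*s + 6)/(2*s^3 + 2*s^2 - 9*s + 9)
Step 2: collapse the loop ((F1+F2) forward, F3 return) -> (2*s^4 - 4*s^3 - 2*s^2 - 2*s + 6)/(4*s^3 + s^2 - 36*s - 9)
That last expression is T(s); at s = 0 only the constant terms survive, so T(0) = 6/(-9) = -2/3.

Answer: -2/3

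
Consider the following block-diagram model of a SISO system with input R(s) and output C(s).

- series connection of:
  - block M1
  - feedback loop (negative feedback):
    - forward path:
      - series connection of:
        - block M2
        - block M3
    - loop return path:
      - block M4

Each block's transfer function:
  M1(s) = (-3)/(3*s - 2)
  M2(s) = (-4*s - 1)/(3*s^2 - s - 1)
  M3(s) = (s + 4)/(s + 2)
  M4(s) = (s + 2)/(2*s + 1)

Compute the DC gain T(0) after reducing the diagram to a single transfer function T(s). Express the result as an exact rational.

1. series reduction of M2, M3: (-4*s^2 - 17*s - 4)/(3*s^3 + 5*s^2 - 3*s - 2)
2. reduce the feedback loop with forward (M2*M3) and return M4: (-8*s^3 - 38*s^2 - 25*s - 4)/(6*s^4 + 9*s^3 - 26*s^2 - 45*s - 10)
3. series reduction of M1, [(M2*M3)/(1+(M2*M3)*M4)]: (24*s^3 + 114*s^2 + 75*s + 12)/(18*s^5 + 15*s^4 - 96*s^3 - 83*s^2 + 60*s + 20)
That last expression is T(s); at s = 0 only the constant terms survive, so T(0) = 12/20 = 3/5.

Hence the answer: 3/5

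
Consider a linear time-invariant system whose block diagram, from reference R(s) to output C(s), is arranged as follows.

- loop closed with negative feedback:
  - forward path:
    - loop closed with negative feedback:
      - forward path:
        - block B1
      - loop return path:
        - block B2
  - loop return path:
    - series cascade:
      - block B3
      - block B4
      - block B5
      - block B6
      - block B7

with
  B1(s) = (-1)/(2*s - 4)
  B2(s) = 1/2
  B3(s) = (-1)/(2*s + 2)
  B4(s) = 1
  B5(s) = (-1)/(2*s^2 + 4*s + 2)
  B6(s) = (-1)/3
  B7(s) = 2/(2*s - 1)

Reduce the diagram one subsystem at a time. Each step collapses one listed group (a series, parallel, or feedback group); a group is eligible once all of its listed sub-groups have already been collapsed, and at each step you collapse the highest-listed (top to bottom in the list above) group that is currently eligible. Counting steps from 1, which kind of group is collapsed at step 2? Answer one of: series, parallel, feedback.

Step 1. collapse the loop (B1 forward, B2 return)
Step 2. combine B3, B4, B5, B6, B7 in series
Step 3. reduce the feedback loop with forward [B1/(1+B1*B2)] and return (B3*B4*B5*B6*B7)
Step 2 collapses a series group.

Answer: series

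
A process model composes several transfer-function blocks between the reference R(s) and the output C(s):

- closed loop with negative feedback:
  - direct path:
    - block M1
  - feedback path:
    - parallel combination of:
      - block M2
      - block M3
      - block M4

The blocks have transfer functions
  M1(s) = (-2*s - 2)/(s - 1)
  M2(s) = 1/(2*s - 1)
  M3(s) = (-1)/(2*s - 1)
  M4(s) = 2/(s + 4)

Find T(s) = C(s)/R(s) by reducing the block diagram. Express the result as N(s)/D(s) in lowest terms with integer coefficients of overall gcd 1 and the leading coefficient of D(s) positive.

First reduce the diagram to T(s).

Step 1 - reduce the parallel group M2, M3, M4, giving 2/(s + 4)
Step 2 - apply the feedback formula to M1, (M2+M3+M4), giving the overall T(s)

Answer: (-2*s^2 - 10*s - 8)/(s^2 - s - 8)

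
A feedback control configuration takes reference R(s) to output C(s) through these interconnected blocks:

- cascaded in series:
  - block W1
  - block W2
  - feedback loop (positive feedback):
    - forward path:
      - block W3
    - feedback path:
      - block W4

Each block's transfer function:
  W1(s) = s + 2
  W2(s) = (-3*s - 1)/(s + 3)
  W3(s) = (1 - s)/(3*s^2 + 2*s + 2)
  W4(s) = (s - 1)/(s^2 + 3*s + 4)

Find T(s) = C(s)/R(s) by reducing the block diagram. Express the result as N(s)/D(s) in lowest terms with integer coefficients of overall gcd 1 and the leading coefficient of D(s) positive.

Reducing step by step:

Step 1. reduce the feedback loop with forward W3 and return W4 = (-s^3 - 2*s^2 - s + 4)/(3*s^4 + 11*s^3 + 21*s^2 + 12*s + 9)
Step 2. multiply W1, W2, [W3/(1-W3*W4)] (series) - this is the overall T(s), already in the required normalized form

Answer: (3*s^5 + 13*s^4 + 19*s^3 - s^2 - 26*s - 8)/(3*s^5 + 20*s^4 + 54*s^3 + 75*s^2 + 45*s + 27)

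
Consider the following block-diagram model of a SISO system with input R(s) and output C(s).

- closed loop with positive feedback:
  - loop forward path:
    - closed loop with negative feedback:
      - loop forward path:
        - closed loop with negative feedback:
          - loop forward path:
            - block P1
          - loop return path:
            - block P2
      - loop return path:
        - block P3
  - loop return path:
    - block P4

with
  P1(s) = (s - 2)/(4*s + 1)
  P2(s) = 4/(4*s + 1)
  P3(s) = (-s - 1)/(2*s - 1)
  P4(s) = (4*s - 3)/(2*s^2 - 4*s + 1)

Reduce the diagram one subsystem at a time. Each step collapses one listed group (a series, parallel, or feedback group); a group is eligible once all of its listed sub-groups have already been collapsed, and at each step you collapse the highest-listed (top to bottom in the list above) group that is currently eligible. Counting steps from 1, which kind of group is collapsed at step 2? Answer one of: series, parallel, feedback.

The answer is feedback.

Reasoning:
1. apply the feedback formula to P1, P2
2. feedback reduction of [P1/(1+P1*P2)], P3
3. reduce the feedback loop with forward [[P1/(1+P1*P2)]/(1+[P1/(1+P1*P2)]*P3)] and return P4
Step 2 collapses a feedback group.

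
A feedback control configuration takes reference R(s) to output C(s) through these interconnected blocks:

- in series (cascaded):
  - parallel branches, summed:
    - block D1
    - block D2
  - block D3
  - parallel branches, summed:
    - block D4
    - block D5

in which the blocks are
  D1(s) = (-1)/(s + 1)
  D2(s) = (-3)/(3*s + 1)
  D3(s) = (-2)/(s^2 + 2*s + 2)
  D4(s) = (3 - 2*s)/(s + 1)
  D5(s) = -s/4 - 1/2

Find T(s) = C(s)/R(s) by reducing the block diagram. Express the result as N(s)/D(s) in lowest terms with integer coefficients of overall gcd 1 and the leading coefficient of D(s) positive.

Step 1. parallel reduction of D1, D2: (-6*s - 4)/(3*s^2 + 4*s + 1)
Step 2. reduce the parallel group D4, D5: (-s^2 - 11*s + 10)/(4*s + 4)
Step 3. combine (D1+D2), D3, (D4+D5) in series, which is the overall transfer function T(s) = C(s)/R(s) in lowest terms

Hence the answer: (-3*s^3 - 35*s^2 + 8*s + 20)/(3*s^5 + 13*s^4 + 25*s^3 + 25*s^2 + 12*s + 2)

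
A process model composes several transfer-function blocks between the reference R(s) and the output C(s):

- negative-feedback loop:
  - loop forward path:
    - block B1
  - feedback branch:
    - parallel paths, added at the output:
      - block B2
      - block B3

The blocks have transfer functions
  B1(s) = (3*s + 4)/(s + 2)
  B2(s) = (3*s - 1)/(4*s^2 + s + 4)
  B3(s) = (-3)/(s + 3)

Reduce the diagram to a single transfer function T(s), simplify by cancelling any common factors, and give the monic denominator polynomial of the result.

Step 1. parallel reduction of B2, B3, giving (-9*s^2 + 5*s - 15)/(4*s^3 + 13*s^2 + 7*s + 12)
Step 2. apply the feedback formula to B1, (B2+B3), giving (12*s^4 + 55*s^3 + 73*s^2 + 64*s + 48)/(4*s^4 - 6*s^3 + 12*s^2 + s - 36)
That last expression is T(s), already simplified. Scaling its denominator by 1/4 (the reciprocal of the leading coefficient) yields the monic denominator.

Answer: s^4 - 3*s^3/2 + 3*s^2 + s/4 - 9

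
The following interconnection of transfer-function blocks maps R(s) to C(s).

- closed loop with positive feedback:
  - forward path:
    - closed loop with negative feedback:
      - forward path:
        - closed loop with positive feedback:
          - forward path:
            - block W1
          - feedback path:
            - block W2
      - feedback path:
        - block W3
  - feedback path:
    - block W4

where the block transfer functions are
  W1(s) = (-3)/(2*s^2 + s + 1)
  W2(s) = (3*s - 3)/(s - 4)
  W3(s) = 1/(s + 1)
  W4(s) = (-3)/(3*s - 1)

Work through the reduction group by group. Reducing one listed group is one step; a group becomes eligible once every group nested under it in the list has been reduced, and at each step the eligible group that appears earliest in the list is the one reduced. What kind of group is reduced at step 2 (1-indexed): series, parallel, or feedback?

1. collapse the loop (W1 forward, W2 return)
2. collapse the loop ([W1/(1-W1*W2)] forward, W3 return)
3. close the feedback loop around [[W1/(1-W1*W2)]/(1+[W1/(1-W1*W2)]*W3)], W4
So the answer for step 2 is feedback.

Final answer: feedback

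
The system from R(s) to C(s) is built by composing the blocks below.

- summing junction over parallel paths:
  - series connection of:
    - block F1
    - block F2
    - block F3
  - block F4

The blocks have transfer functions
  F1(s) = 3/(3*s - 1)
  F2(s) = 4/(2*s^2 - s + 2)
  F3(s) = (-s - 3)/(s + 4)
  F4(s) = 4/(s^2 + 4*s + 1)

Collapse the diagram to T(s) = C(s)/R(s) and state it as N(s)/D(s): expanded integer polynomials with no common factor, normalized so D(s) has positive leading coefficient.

Step 1: combine F1, F2, F3 in series, giving (-12*s - 36)/(6*s^4 + 19*s^3 - 13*s^2 + 26*s - 8)
Step 2: add (F1*F2*F3), F4 (parallel), which is the overall transfer function T(s) = C(s)/R(s) in lowest terms

Therefore the answer is (24*s^4 + 64*s^3 - 136*s^2 - 52*s - 68)/(6*s^6 + 43*s^5 + 69*s^4 - 7*s^3 + 83*s^2 - 6*s - 8).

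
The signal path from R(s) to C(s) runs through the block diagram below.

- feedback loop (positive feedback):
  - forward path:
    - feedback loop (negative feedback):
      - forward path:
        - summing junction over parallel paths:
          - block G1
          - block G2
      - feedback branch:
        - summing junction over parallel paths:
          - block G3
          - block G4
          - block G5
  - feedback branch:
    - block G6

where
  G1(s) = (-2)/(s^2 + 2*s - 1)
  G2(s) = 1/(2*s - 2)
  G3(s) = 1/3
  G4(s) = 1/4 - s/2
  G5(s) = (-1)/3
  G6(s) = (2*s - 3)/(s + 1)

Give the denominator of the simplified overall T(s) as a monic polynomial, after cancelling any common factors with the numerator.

1. add G1, G2 (parallel) -> (s^2 - 2*s + 3)/(2*s^3 + 2*s^2 - 6*s + 2)
2. sum the parallel branches G3, G4, G5 -> 1/4 - s/2
3. apply the feedback formula to (G1+G2), (G3+G4+G5) -> (4*s^2 - 8*s + 12)/(6*s^3 + 13*s^2 - 32*s + 11)
4. collapse the loop ([(G1+G2)/(1+(G1+G2)*(G3+G4+G5))] forward, G6 return) -> (4*s^3 - 4*s^2 + 4*s + 12)/(6*s^4 + 11*s^3 + 9*s^2 - 69*s + 47)
The result of step 4 is T(s) in lowest terms. Its denominator has leading coefficient 6; dividing the denominator through by 6 makes it monic.

Hence the answer: s^4 + 11*s^3/6 + 3*s^2/2 - 23*s/2 + 47/6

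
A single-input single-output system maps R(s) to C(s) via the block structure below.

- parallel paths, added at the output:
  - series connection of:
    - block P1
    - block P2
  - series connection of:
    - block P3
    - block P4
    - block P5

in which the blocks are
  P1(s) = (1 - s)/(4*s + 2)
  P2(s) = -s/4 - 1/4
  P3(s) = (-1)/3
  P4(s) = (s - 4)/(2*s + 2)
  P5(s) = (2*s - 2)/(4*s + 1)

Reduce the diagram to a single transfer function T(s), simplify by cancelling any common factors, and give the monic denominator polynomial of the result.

Reducing step by step:

Step 1: cascade P1, P2 -> (s^2 - 1)/(16*s + 8)
Step 2: combine P3, P4, P5 in series -> (-s^2 + 5*s - 4)/(12*s^2 + 15*s + 3)
Step 3: add (P1*P2), (P3*P4*P5) (parallel) -> (12*s^4 - s^3 + 63*s^2 - 39*s - 35)/(192*s^3 + 336*s^2 + 168*s + 24)
No further cancellation is possible in the step-3 result, so that is T(s). Its denominator becomes monic after dividing by the leading coefficient 192.

Answer: s^3 + 7*s^2/4 + 7*s/8 + 1/8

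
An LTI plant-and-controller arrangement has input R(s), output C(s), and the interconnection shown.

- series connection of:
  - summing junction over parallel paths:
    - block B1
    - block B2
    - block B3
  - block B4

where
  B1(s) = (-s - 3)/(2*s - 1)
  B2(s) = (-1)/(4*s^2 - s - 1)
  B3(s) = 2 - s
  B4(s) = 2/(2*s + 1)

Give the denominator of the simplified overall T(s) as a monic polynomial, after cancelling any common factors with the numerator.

Step 1: combine B1, B2, B3 in parallel -> (-8*s^4 + 18*s^3 - 22*s^2 - s + 6)/(8*s^3 - 6*s^2 - s + 1)
Step 2: combine (B1+B2+B3), B4 in series -> (-16*s^4 + 36*s^3 - 44*s^2 - 2*s + 12)/(16*s^4 - 4*s^3 - 8*s^2 + s + 1)
The result of step 2 is T(s) in lowest terms. Its denominator has leading coefficient 16; dividing the denominator through by 16 makes it monic.

Therefore the answer is s^4 - s^3/4 - s^2/2 + s/16 + 1/16.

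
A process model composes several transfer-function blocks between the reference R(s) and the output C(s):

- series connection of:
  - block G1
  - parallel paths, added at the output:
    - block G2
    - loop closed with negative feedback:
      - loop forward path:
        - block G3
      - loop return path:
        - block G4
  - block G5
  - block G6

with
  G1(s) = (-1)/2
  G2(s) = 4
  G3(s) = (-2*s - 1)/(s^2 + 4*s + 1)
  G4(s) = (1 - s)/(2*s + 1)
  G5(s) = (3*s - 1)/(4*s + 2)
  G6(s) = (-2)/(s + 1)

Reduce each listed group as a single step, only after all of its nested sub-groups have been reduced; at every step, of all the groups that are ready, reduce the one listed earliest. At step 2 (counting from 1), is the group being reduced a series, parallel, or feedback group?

Step 1. collapse the loop (G3 forward, G4 return)
Step 2. parallel reduction of G2, [G3/(1+G3*G4)]
Step 3. reduce the series chain G1, (G2+[G3/(1+G3*G4)]), G5, G6
At step 2 the group reduced is parallel.

Final answer: parallel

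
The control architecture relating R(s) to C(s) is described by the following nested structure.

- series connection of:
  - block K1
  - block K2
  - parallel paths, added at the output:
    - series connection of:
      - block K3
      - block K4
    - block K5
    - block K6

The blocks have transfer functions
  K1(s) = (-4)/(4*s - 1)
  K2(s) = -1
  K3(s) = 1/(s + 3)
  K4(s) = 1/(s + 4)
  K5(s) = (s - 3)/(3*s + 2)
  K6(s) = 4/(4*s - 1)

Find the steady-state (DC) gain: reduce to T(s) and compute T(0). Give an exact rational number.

Reducing step by step:

(1) series reduction of K3, K4, giving 1/(s^2 + 7*s + 12)
(2) sum the parallel branches (K3*K4), K5, K6, giving (4*s^4 + 27*s^3 + 64*s^2 + 70*s + 130)/(12*s^4 + 89*s^3 + 177*s^2 + 46*s - 24)
(3) series reduction of K1, K2, ((K3*K4)+K5+K6), giving (16*s^4 + 108*s^3 + 256*s^2 + 280*s + 520)/(48*s^5 + 344*s^4 + 619*s^3 + 7*s^2 - 142*s + 24)
DC gain: substitute s = 0 into T(s) from step 3: T(0) = 520/24 = 65/3.

Answer: 65/3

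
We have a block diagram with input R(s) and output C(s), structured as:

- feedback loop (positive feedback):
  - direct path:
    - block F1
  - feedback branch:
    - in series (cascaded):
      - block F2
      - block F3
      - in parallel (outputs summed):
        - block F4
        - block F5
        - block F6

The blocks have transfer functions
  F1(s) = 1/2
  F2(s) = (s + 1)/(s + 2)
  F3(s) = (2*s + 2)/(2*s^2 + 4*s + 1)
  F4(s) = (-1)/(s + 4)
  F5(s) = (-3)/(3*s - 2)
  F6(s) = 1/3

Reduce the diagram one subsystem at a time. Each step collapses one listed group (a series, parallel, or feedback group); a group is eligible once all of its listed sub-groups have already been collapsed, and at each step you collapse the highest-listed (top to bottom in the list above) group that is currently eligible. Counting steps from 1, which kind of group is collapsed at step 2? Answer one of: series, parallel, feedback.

Step 1: combine F4, F5, F6 in parallel
Step 2: multiply F2, F3, (F4+F5+F6) (series)
Step 3: close the feedback loop around F1, (F2*F3*(F4+F5+F6))
The group at step 2 is a series group.

Final answer: series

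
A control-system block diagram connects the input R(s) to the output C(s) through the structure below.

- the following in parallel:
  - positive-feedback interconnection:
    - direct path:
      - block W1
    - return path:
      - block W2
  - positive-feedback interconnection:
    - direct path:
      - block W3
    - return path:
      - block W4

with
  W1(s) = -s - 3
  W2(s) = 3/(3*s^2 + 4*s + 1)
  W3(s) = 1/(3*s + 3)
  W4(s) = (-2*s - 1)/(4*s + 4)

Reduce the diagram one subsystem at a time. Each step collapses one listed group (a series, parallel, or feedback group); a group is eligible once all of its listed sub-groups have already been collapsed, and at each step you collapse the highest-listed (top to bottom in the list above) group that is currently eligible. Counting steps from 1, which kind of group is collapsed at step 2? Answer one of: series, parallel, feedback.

1. feedback reduction of W1, W2
2. feedback reduction of W3, W4
3. combine [W1/(1-W1*W2)], [W3/(1-W3*W4)] in parallel
The group at step 2 is a feedback group.

Final answer: feedback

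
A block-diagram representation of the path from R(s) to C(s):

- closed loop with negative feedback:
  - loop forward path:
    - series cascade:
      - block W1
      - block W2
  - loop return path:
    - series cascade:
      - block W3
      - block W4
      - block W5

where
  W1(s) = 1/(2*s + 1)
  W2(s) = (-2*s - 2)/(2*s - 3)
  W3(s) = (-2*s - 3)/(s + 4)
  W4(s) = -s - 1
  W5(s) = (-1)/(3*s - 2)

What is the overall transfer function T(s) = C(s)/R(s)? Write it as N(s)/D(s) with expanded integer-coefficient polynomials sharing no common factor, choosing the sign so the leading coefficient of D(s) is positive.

(1) cascade W1, W2 gives (-2*s - 2)/(4*s^2 - 4*s - 3)
(2) reduce the series chain W3, W4, W5 gives (-2*s^2 - 5*s - 3)/(3*s^2 + 10*s - 8)
(3) feedback reduction of (W1*W2), (W3*W4*W5), which is the overall transfer function T(s) = C(s)/R(s) in lowest terms

Therefore the answer is (-6*s^3 - 26*s^2 - 4*s + 16)/(12*s^4 + 32*s^3 - 67*s^2 + 18*s + 30).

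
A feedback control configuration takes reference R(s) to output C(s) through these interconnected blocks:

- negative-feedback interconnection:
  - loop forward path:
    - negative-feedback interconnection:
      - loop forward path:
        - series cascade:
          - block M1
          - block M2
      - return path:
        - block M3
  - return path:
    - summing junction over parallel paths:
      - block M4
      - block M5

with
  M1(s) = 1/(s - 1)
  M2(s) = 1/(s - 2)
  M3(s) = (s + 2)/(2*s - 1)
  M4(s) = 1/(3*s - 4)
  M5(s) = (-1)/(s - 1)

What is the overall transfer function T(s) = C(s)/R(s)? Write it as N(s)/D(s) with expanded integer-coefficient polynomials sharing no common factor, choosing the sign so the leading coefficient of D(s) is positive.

Answer: (6*s^3 - 17*s^2 + 15*s - 4)/(6*s^5 - 35*s^4 + 81*s^3 - 88*s^2 + 40*s - 3)

Working:
Step 1. cascade M1, M2, giving 1/(s^2 - 3*s + 2)
Step 2. close the feedback loop around (M1*M2), M3, giving (2*s - 1)/(2*s^3 - 7*s^2 + 8*s)
Step 3. combine M4, M5 in parallel, giving (3 - 2*s)/(3*s^2 - 7*s + 4)
Step 4. feedback reduction of [(M1*M2)/(1+(M1*M2)*M3)], (M4+M5), giving the overall T(s)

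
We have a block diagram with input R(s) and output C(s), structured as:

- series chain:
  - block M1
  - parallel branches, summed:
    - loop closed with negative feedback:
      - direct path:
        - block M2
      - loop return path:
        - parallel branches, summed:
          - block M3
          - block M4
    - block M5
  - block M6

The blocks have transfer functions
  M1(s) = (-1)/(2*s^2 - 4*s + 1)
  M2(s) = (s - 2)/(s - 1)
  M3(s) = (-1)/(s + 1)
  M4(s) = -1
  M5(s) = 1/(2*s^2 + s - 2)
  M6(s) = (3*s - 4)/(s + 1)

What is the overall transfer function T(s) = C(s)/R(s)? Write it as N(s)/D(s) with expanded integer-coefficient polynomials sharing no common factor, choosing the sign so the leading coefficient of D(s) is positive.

The answer is (-6*s^5 + 11*s^4 + 17*s^3 - 28*s^2 - 21*s + 28)/(12*s^5 - 6*s^4 - 36*s^3 + 9*s^2 + 21*s - 6).

Reasoning:
Step 1. combine M3, M4 in parallel -> (-s - 2)/(s + 1)
Step 2. close the feedback loop around M2, (M3+M4) -> s^2/3 - s/3 - 2/3
Step 3. reduce the parallel group [M2/(1+M2*(M3+M4))], M5 -> (2*s^4 - s^3 - 7*s^2 + 7)/(6*s^2 + 3*s - 6)
Step 4. combine M1, ([M2/(1+M2*(M3+M4))]+M5), M6 in series, which is the overall transfer function T(s) = C(s)/R(s) in lowest terms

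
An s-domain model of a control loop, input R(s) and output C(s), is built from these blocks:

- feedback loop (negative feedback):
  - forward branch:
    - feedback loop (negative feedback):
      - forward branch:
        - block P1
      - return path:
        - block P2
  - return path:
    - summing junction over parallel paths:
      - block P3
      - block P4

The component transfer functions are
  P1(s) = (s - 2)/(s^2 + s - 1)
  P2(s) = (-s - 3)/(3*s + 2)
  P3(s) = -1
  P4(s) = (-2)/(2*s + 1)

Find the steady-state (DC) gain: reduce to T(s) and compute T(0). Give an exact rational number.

First reduce the diagram to T(s).

Step 1 - close the feedback loop around P1, P2; result (3*s^2 - 4*s - 4)/(3*s^3 + 4*s^2 - 2*s + 4)
Step 2 - sum the parallel branches P3, P4; result (-2*s - 3)/(2*s + 1)
Step 3 - collapse the loop ([P1/(1+P1*P2)] forward, (P3+P4) return); result (6*s^3 - 5*s^2 - 12*s - 4)/(6*s^4 + 5*s^3 - s^2 + 26*s + 16)
Step 3 gives the overall T(s). Then T(0) = -4/16 = -1/4.

Answer: -1/4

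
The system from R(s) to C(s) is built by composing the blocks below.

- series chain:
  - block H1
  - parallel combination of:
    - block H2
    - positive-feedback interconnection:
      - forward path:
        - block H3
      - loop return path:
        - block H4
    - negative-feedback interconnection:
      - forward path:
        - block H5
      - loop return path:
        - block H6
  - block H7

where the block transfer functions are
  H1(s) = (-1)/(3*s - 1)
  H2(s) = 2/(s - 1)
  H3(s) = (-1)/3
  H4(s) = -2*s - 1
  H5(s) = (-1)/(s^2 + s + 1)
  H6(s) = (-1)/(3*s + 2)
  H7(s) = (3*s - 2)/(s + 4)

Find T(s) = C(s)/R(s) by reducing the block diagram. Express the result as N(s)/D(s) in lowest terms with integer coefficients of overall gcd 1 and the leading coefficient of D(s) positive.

[1] collapse the loop (H3 forward, H4 return); result 1/(2*s - 2)
[2] close the feedback loop around H5, H6; result (-3*s - 2)/(3*s^3 + 5*s^2 + 5*s + 3)
[3] sum the parallel branches H2, [H3/(1-H3*H4)], [H5/(1+H5*H6)]; result (15*s^3 + 19*s^2 + 27*s + 19)/(6*s^4 + 4*s^3 - 4*s - 6)
[4] multiply H1, (H2+[H3/(1-H3*H4)]+[H5/(1+H5*H6)]), H7 (series), giving the overall T(s)

Answer: (-45*s^4 - 27*s^3 - 43*s^2 - 3*s + 38)/(18*s^6 + 78*s^5 + 20*s^4 - 28*s^3 - 62*s^2 - 50*s + 24)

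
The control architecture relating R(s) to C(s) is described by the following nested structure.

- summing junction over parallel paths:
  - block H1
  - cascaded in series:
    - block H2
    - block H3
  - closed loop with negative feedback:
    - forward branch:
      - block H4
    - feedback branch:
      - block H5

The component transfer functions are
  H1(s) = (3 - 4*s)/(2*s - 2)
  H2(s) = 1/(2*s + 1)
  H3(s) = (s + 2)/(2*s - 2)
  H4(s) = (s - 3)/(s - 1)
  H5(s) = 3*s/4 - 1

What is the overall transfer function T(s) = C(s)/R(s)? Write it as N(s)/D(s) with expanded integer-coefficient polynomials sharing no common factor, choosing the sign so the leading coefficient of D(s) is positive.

The answer is (-24*s^3 + 73*s^2 - 59*s - 64)/(12*s^3 - 30*s^2 + 14*s + 16).

Reasoning:
Step 1. series reduction of H2, H3 -> (s + 2)/(4*s^2 - 2*s - 2)
Step 2. close the feedback loop around H4, H5 -> (4*s - 12)/(3*s^2 - 9*s + 8)
Step 3. reduce the parallel group H1, (H2*H3), [H4/(1+H4*H5)], giving the overall T(s)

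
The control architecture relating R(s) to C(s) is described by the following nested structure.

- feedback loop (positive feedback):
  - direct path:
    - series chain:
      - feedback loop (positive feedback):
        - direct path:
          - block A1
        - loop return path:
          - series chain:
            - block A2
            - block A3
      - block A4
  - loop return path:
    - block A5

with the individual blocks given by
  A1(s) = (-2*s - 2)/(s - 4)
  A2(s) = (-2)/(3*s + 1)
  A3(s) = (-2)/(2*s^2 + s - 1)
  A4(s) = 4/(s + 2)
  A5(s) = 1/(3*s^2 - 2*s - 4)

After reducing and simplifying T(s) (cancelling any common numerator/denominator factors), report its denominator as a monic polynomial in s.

First reduce the diagram to T(s).

Step 1. series reduction of A2, A3: 4/(6*s^3 + 5*s^2 - 2*s - 1)
Step 2. feedback reduction of A1, (A2*A3): (-12*s^3 - 10*s^2 + 4*s + 2)/(6*s^3 - 25*s^2 + 3*s + 12)
Step 3. reduce the series chain [A1/(1-A1*(A2*A3))], A4: (-48*s^3 - 40*s^2 + 16*s + 8)/(6*s^4 - 13*s^3 - 47*s^2 + 18*s + 24)
Step 4. feedback reduction of ([A1/(1-A1*(A2*A3))]*A4), A5: (-144*s^5 - 24*s^4 + 320*s^3 + 152*s^2 - 80*s - 32)/(18*s^6 - 51*s^5 - 139*s^4 + 248*s^3 + 264*s^2 - 136*s - 104)
That last expression is T(s), already simplified. Scaling its denominator by 1/18 (the reciprocal of the leading coefficient) yields the monic denominator.

Answer: s^6 - 17*s^5/6 - 139*s^4/18 + 124*s^3/9 + 44*s^2/3 - 68*s/9 - 52/9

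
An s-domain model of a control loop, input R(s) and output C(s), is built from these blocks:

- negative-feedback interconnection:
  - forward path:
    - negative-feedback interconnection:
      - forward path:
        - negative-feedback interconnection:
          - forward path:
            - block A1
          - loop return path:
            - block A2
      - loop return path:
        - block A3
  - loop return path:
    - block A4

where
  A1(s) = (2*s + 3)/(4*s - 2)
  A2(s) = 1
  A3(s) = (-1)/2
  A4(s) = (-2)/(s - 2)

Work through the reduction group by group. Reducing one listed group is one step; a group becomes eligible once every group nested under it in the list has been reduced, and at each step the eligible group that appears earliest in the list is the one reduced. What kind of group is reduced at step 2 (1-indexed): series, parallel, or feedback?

The answer is feedback.

Reasoning:
Step 1 - apply the feedback formula to A1, A2
Step 2 - collapse the loop ([A1/(1+A1*A2)] forward, A3 return)
Step 3 - collapse the loop ([[A1/(1+A1*A2)]/(1+[A1/(1+A1*A2)]*A3)] forward, A4 return)
Step 2: feedback.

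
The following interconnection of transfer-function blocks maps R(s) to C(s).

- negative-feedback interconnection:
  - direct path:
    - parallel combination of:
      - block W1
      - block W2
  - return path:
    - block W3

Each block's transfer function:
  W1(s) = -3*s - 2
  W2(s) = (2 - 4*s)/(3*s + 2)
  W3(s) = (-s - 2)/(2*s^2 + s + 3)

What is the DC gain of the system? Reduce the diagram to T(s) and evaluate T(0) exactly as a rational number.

Step 1: sum the parallel branches W1, W2, giving (-9*s^2 - 16*s - 2)/(3*s + 2)
Step 2: close the feedback loop around (W1+W2), W3, giving (-18*s^4 - 41*s^3 - 47*s^2 - 50*s - 6)/(15*s^3 + 41*s^2 + 45*s + 10)
Evaluating the step-2 result (the overall T(s)) at s = 0 gives T(0) = -6/10 = -3/5.

Final answer: -3/5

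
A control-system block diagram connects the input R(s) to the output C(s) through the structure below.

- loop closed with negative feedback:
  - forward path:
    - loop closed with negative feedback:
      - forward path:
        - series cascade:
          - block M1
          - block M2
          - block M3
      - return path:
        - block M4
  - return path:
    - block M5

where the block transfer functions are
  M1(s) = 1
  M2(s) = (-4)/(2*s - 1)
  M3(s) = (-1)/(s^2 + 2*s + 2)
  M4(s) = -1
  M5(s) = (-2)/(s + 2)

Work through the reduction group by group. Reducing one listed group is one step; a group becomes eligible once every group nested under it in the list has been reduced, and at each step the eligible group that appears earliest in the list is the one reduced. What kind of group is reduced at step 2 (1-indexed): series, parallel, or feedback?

[1] multiply M1, M2, M3 (series)
[2] collapse the loop ((M1*M2*M3) forward, M4 return)
[3] feedback reduction of [(M1*M2*M3)/(1+(M1*M2*M3)*M4)], M5
Step 2: feedback.

Therefore the answer is feedback.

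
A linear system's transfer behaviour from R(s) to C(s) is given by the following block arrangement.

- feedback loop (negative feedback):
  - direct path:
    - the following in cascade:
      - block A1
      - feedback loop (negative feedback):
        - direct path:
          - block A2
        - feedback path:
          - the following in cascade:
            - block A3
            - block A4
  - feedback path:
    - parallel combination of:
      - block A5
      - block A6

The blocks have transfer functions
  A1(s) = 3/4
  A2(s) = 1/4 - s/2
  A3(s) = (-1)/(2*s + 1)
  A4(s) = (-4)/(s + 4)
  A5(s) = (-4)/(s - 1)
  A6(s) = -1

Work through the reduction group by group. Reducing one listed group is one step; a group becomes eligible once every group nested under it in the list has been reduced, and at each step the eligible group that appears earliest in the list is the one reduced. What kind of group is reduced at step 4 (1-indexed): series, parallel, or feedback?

Step 1 - combine A3, A4 in series
Step 2 - collapse the loop (A2 forward, (A3*A4) return)
Step 3 - multiply A1, [A2/(1+A2*(A3*A4))] (series)
Step 4 - add A5, A6 (parallel)
Step 5 - close the feedback loop around (A1*[A2/(1+A2*(A3*A4))]), (A5+A6)
The group at step 4 is a parallel group.

Hence the answer: parallel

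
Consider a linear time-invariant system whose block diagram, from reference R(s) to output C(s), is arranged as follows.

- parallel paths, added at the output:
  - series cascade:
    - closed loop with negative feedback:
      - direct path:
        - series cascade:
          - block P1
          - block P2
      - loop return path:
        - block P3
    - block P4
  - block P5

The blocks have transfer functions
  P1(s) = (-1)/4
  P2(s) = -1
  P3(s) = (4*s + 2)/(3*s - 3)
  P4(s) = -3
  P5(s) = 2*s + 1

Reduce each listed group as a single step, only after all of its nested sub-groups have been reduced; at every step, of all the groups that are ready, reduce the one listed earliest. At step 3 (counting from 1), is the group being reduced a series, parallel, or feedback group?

The answer is series.

Reasoning:
Step 1: series reduction of P1, P2
Step 2: collapse the loop ((P1*P2) forward, P3 return)
Step 3: series reduction of [(P1*P2)/(1+(P1*P2)*P3)], P4
Step 4: parallel reduction of ([(P1*P2)/(1+(P1*P2)*P3)]*P4), P5
The group at step 3 is a series group.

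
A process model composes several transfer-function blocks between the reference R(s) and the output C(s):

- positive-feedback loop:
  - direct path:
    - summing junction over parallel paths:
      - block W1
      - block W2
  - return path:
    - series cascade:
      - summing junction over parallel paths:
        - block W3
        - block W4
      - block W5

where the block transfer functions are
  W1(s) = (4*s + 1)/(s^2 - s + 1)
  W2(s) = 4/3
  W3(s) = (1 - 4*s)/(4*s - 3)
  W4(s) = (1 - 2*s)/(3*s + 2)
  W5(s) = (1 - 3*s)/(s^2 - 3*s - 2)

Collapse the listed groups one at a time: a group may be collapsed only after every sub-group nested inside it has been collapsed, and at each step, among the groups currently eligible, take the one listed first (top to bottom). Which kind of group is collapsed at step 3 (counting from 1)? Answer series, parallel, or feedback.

(1) sum the parallel branches W1, W2
(2) add W3, W4 (parallel)
(3) combine (W3+W4), W5 in series
(4) close the feedback loop around (W1+W2), ((W3+W4)*W5)
So the answer for step 3 is series.

Answer: series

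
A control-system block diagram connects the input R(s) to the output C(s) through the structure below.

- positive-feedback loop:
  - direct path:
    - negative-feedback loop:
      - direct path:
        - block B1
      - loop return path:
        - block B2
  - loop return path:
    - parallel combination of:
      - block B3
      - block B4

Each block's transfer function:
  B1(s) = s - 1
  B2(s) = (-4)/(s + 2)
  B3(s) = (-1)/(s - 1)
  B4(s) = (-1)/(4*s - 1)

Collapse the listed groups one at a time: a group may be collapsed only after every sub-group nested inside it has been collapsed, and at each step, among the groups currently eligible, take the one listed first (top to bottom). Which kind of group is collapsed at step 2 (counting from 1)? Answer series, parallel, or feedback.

The answer is parallel.

Reasoning:
1. reduce the feedback loop with forward B1 and return B2
2. add B3, B4 (parallel)
3. collapse the loop ([B1/(1+B1*B2)] forward, (B3+B4) return)
So the answer for step 2 is parallel.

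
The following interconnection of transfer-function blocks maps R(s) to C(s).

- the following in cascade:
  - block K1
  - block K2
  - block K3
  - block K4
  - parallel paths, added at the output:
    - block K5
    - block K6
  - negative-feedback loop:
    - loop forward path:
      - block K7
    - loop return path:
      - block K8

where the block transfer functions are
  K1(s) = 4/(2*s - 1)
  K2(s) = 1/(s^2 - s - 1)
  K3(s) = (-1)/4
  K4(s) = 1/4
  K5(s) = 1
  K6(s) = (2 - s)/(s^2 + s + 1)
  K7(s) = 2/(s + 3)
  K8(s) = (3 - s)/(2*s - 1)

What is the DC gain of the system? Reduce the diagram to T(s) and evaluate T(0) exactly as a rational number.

Answer: 1/2

Working:
[1] add K5, K6 (parallel): (s^2 + 3)/(s^2 + s + 1)
[2] reduce the feedback loop with forward K7 and return K8: (4*s - 2)/(2*s^2 + 3*s + 3)
[3] combine K1, K2, K3, K4, (K5+K6), [K7/(1+K7*K8)] in series: (-s^2 - 3)/(4*s^6 + 6*s^5 + 2*s^4 - 14*s^3 - 22*s^2 - 18*s - 6)
Step 3 gives the overall T(s). Then T(0) = -3/(-6) = 1/2.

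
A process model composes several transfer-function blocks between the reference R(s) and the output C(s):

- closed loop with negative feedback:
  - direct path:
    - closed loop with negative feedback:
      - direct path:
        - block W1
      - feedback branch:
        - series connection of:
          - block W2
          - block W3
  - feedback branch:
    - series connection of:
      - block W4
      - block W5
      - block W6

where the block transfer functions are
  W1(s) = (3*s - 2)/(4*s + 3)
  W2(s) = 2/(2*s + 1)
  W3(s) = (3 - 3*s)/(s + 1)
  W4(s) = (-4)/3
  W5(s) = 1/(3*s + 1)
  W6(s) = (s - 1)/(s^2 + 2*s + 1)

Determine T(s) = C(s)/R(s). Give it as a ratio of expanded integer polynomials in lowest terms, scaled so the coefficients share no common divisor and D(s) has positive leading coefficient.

[1] combine W2, W3 in series; result (6 - 6*s)/(2*s^2 + 3*s + 1)
[2] apply the feedback formula to W1, (W2*W3); result (6*s^3 + 5*s^2 - 3*s - 2)/(8*s^3 + 43*s - 9)
[3] multiply W4, W5, W6 (series); result (4 - 4*s)/(9*s^3 + 21*s^2 + 15*s + 3)
[4] apply the feedback formula to [W1/(1+W1*(W2*W3))], (W4*W5*W6), giving the overall T(s)

Therefore the answer is (54*s^5 + 117*s^4 + 51*s^3 - 39*s^2 - 33*s - 6)/(72*s^5 + 96*s^4 + 387*s^3 + 463*s^2 + 25*s - 35).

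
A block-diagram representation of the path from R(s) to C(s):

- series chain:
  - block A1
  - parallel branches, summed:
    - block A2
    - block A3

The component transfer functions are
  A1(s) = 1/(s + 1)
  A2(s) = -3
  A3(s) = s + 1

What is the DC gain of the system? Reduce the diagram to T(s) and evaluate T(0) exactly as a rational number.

1. combine A2, A3 in parallel -> s - 2
2. multiply A1, (A2+A3) (series) -> (s - 2)/(s + 1)
That last expression is T(s); at s = 0 only the constant terms survive, so T(0) = -2/1 = -2.

Therefore the answer is -2.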